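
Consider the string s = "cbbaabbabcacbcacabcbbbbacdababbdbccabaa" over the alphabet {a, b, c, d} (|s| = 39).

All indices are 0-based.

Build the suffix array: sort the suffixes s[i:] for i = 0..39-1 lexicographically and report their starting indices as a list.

[38, 37, 3, 35, 26, 4, 28, 7, 16, 14, 10, 23, 36, 2, 27, 6, 22, 1, 5, 21, 20, 19, 29, 12, 8, 17, 32, 30, 34, 15, 13, 9, 0, 18, 11, 33, 24, 25, 31]

rank | idx | suffix
   0 |  38 | a
   1 |  37 | aa
   2 |   3 | aabbabcacbcacabcbbbbacdababbdbccabaa
   3 |  35 | abaa
   4 |  26 | ababbdbccabaa
   5 |   4 | abbabcacbcacabcbbbbacdababbdbccabaa
   6 |  28 | abbdbccabaa
   7 |   7 | abcacbcacabcbbbbacdababbdbccabaa
   8 |  16 | abcbbbbacdababbdbccabaa
   9 |  14 | acabcbbbbacdababbdbccabaa
  10 |  10 | acbcacabcbbbbacdababbdbccabaa
  11 |  23 | acdababbdbccabaa
  12 |  36 | baa
  13 |   2 | baabbabcacbcacabcbbbbacdababbdbccabaa
  14 |  27 | babbdbccabaa
  15 |   6 | babcacbcacabcbbbbacdababbdbccabaa
  16 |  22 | bacdababbdbccabaa
  17 |   1 | bbaabbabcacbcacabcbbbbacdababbdbccabaa
  18 |   5 | bbabcacbcacabcbbbbacdababbdbccabaa
  19 |  21 | bbacdababbdbccabaa
  20 |  20 | bbbacdababbdbccabaa
  21 |  19 | bbbbacdababbdbccabaa
  22 |  29 | bbdbccabaa
  23 |  12 | bcacabcbbbbacdababbdbccabaa
  24 |   8 | bcacbcacabcbbbbacdababbdbccabaa
  25 |  17 | bcbbbbacdababbdbccabaa
  26 |  32 | bccabaa
  27 |  30 | bdbccabaa
  28 |  34 | cabaa
  29 |  15 | cabcbbbbacdababbdbccabaa
  30 |  13 | cacabcbbbbacdababbdbccabaa
  31 |   9 | cacbcacabcbbbbacdababbdbccabaa
  32 |   0 | cbbaabbabcacbcacabcbbbbacdababbdbccabaa
  33 |  18 | cbbbbacdababbdbccabaa
  34 |  11 | cbcacabcbbbbacdababbdbccabaa
  35 |  33 | ccabaa
  36 |  24 | cdababbdbccabaa
  37 |  25 | dababbdbccabaa
  38 |  31 | dbccabaa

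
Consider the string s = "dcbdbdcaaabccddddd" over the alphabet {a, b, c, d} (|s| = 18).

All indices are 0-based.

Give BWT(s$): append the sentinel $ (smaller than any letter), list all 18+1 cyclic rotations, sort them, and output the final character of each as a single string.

rank  rotation             last
    0  $dcbdbdcaaabccddddd  d
    1  aaabccddddd$dcbdbdc  c
    2  aabccddddd$dcbdbdca  a
    3  abccddddd$dcbdbdcaa  a
    4  bccddddd$dcbdbdcaaa  a
    5  bdbdcaaabccddddd$dc  c
    6  bdcaaabccddddd$dcbd  d
    7  caaabccddddd$dcbdbd  d
    8  cbdbdcaaabccddddd$d  d
    9  ccddddd$dcbdbdcaaab  b
   10  cddddd$dcbdbdcaaabc  c
   11  d$dcbdbdcaaabccdddd  d
   12  dbdcaaabccddddd$dcb  b
   13  dcaaabccddddd$dcbdb  b
   14  dcbdbdcaaabccddddd$  $
   15  dd$dcbdbdcaaabccddd  d
   16  ddd$dcbdbdcaaabccdd  d
   17  dddd$dcbdbdcaaabccd  d
   18  ddddd$dcbdbdcaaabcc  c

dcaaacdddbcdbb$dddc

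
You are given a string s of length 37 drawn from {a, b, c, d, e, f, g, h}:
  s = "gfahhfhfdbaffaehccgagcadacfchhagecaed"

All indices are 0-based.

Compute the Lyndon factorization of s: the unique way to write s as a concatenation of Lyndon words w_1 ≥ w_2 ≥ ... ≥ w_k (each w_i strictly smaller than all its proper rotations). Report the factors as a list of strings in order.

["g", "f", "ahhfhfdb", "aff", "aehccgagc", "ad", "acfchhagecaed"]

emit factor 1: 'g' (i=0, period=1)
emit factor 2: 'f' (i=1, period=1)
emit factor 3: 'ahhfhfdb' (i=2, period=8)
emit factor 4: 'aff' (i=10, period=3)
emit factor 5: 'aehccgagc' (i=13, period=9)
emit factor 6: 'ad' (i=22, period=2)
emit factor 7: 'acfchhagecaed' (i=24, period=13)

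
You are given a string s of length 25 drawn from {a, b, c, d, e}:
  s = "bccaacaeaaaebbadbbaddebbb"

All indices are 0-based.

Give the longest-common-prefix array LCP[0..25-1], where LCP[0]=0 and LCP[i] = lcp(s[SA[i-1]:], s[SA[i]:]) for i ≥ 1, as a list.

rank→(start, suffix):
  0 → (8, 'aaaebbadbbaddebbb')
  1 → (3, 'aacaeaaaebbadbbaddebbb')
  2 → (9, 'aaebbadbbaddebbb')
  3 → (4, 'acaeaaaebbadbbaddebbb')
  4 → (14, 'adbbaddebbb')
  5 → (18, 'addebbb')
  6 → (6, 'aeaaaebbadbbaddebbb')
  7 → (10, 'aebbadbbaddebbb')
  8 → (24, 'b')
  9 → (13, 'badbbaddebbb')
  10 → (17, 'baddebbb')
  11 → (23, 'bb')
  12 → (12, 'bbadbbaddebbb')
  13 → (16, 'bbaddebbb')
  14 → (22, 'bbb')
  15 → (0, 'bccaacaeaaaebbadbbaddebbb')
  16 → (2, 'caacaeaaaebbadbbaddebbb')
  17 → (5, 'caeaaaebbadbbaddebbb')
  18 → (1, 'ccaacaeaaaebbadbbaddebbb')
  19 → (15, 'dbbaddebbb')
  20 → (19, 'ddebbb')
  21 → (20, 'debbb')
  22 → (7, 'eaaaebbadbbaddebbb')
  23 → (11, 'ebbadbbaddebbb')
  24 → (21, 'ebbb')

SA = [8, 3, 9, 4, 14, 18, 6, 10, 24, 13, 17, 23, 12, 16, 22, 0, 2, 5, 1, 15, 19, 20, 7, 11, 21]
i: (SA[i-1],SA[i]) lcp shared
  1: (8,3) 2 'aa'
  2: (3,9) 2 'aa'
  3: (9,4) 1 'a'
  4: (4,14) 1 'a'
  5: (14,18) 2 'ad'
  6: (18,6) 1 'a'
  7: (6,10) 2 'ae'
  8: (10,24) 0 ''
  9: (24,13) 1 'b'
  10: (13,17) 3 'bad'
  11: (17,23) 1 'b'
  12: (23,12) 2 'bb'
  13: (12,16) 4 'bbad'
  14: (16,22) 2 'bb'
  15: (22,0) 1 'b'
  16: (0,2) 0 ''
  17: (2,5) 2 'ca'
  18: (5,1) 1 'c'
  19: (1,15) 0 ''
  20: (15,19) 1 'd'
  21: (19,20) 1 'd'
  22: (20,7) 0 ''
  23: (7,11) 1 'e'
  24: (11,21) 3 'ebb'

[0, 2, 2, 1, 1, 2, 1, 2, 0, 1, 3, 1, 2, 4, 2, 1, 0, 2, 1, 0, 1, 1, 0, 1, 3]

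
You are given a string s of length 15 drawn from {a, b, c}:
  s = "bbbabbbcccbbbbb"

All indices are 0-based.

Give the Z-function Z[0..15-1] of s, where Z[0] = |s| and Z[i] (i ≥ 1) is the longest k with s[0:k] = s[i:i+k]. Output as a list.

Z[0]=15
i=1: outside box; Z[1]=2 grow→box=[1,3)
i=2: min(r-i=1, Z[1]=2)=1; Z[2]=1
i=3: outside box; Z[3]=0
i=4: outside box; Z[4]=3 grow→box=[4,7)
i=5: min(r-i=2, Z[1]=2)=2; Z[5]=2
i=6: min(r-i=1, Z[2]=1)=1; Z[6]=1
i=7: outside box; Z[7]=0
i=8: outside box; Z[8]=0
i=9: outside box; Z[9]=0
i=10: outside box; Z[10]=3 grow→box=[10,13)
i=11: min(r-i=2, Z[1]=2)=2; Z[11]=3 grow→box=[11,14)
i=12: min(r-i=2, Z[1]=2)=2; Z[12]=3 grow→box=[12,15)
i=13: min(r-i=2, Z[1]=2)=2; Z[13]=2
i=14: min(r-i=1, Z[2]=1)=1; Z[14]=1

[15, 2, 1, 0, 3, 2, 1, 0, 0, 0, 3, 3, 3, 2, 1]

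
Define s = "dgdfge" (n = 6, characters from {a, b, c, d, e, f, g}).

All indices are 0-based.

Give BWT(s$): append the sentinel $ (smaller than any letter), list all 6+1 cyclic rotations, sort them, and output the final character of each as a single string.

rank  rotation last
    0  $dgdfge  e
    1  dfge$dg  g
    2  dgdfge$  $
    3  e$dgdfg  g
    4  fge$dgd  d
    5  gdfge$d  d
    6  ge$dgdf  f

eg$gddf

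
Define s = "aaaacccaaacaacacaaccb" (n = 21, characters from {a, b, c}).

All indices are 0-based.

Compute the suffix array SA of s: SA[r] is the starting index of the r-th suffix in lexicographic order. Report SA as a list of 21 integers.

rank→(start, suffix):
  0 → (0, 'aaaacccaaacaacacaaccb')
  1 → (7, 'aaacaacacaaccb')
  2 → (1, 'aaacccaaacaacacaaccb')
  3 → (8, 'aacaacacaaccb')
  4 → (11, 'aacacaaccb')
  5 → (16, 'aaccb')
  6 → (2, 'aacccaaacaacacaaccb')
  7 → (9, 'acaacacaaccb')
  8 → (14, 'acaaccb')
  9 → (12, 'acacaaccb')
  10 → (17, 'accb')
  11 → (3, 'acccaaacaacacaaccb')
  12 → (20, 'b')
  13 → (6, 'caaacaacacaaccb')
  14 → (10, 'caacacaaccb')
  15 → (15, 'caaccb')
  16 → (13, 'cacaaccb')
  17 → (19, 'cb')
  18 → (5, 'ccaaacaacacaaccb')
  19 → (18, 'ccb')
  20 → (4, 'cccaaacaacacaaccb')

[0, 7, 1, 8, 11, 16, 2, 9, 14, 12, 17, 3, 20, 6, 10, 15, 13, 19, 5, 18, 4]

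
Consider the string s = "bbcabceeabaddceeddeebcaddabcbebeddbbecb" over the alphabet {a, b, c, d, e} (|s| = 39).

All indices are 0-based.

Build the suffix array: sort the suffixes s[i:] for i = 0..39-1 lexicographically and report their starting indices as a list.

rank→(start, suffix):
  0 → (8, 'abaddceeddeebcaddabcbebeddbbecb')
  1 → (25, 'abcbebeddbbecb')
  2 → (3, 'abceeabaddceeddeebcaddabcbebeddbbecb')
  3 → (22, 'addabcbebeddbbecb')
  4 → (10, 'addceeddeebcaddabcbebeddbbecb')
  5 → (38, 'b')
  6 → (9, 'baddceeddeebcaddabcbebeddbbecb')
  7 → (0, 'bbcabceeabaddceeddeebcaddabcbebeddbbecb')
  8 → (34, 'bbecb')
  9 → (1, 'bcabceeabaddceeddeebcaddabcbebeddbbecb')
  10 → (20, 'bcaddabcbebeddbbecb')
  11 → (26, 'bcbebeddbbecb')
  12 → (4, 'bceeabaddceeddeebcaddabcbebeddbbecb')
  13 → (28, 'bebeddbbecb')
  14 → (35, 'becb')
  15 → (30, 'beddbbecb')
  16 → (2, 'cabceeabaddceeddeebcaddabcbebeddbbecb')
  17 → (21, 'caddabcbebeddbbecb')
  18 → (37, 'cb')
  19 → (27, 'cbebeddbbecb')
  20 → (5, 'ceeabaddceeddeebcaddabcbebeddbbecb')
  21 → (13, 'ceeddeebcaddabcbebeddbbecb')
  22 → (24, 'dabcbebeddbbecb')
  23 → (33, 'dbbecb')
  24 → (12, 'dceeddeebcaddabcbebeddbbecb')
  25 → (23, 'ddabcbebeddbbecb')
  26 → (32, 'ddbbecb')
  27 → (11, 'ddceeddeebcaddabcbebeddbbecb')
  28 → (16, 'ddeebcaddabcbebeddbbecb')
  29 → (17, 'deebcaddabcbebeddbbecb')
  30 → (7, 'eabaddceeddeebcaddabcbebeddbbecb')
  31 → (19, 'ebcaddabcbebeddbbecb')
  32 → (29, 'ebeddbbecb')
  33 → (36, 'ecb')
  34 → (31, 'eddbbecb')
  35 → (15, 'eddeebcaddabcbebeddbbecb')
  36 → (6, 'eeabaddceeddeebcaddabcbebeddbbecb')
  37 → (18, 'eebcaddabcbebeddbbecb')
  38 → (14, 'eeddeebcaddabcbebeddbbecb')

[8, 25, 3, 22, 10, 38, 9, 0, 34, 1, 20, 26, 4, 28, 35, 30, 2, 21, 37, 27, 5, 13, 24, 33, 12, 23, 32, 11, 16, 17, 7, 19, 29, 36, 31, 15, 6, 18, 14]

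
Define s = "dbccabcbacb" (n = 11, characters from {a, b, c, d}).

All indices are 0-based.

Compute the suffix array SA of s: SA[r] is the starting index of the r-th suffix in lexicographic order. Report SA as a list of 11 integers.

[4, 8, 10, 7, 5, 1, 3, 9, 6, 2, 0]

rank | idx | suffix
   0 |   4 | abcbacb
   1 |   8 | acb
   2 |  10 | b
   3 |   7 | bacb
   4 |   5 | bcbacb
   5 |   1 | bccabcbacb
   6 |   3 | cabcbacb
   7 |   9 | cb
   8 |   6 | cbacb
   9 |   2 | ccabcbacb
  10 |   0 | dbccabcbacb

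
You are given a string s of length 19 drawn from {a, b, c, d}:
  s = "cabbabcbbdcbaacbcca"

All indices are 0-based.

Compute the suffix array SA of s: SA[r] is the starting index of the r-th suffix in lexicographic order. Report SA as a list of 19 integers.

[18, 12, 1, 4, 13, 11, 3, 2, 7, 5, 15, 8, 17, 0, 10, 6, 14, 16, 9]

rank | idx | suffix
   0 |  18 | a
   1 |  12 | aacbcca
   2 |   1 | abbabcbbdcbaacbcca
   3 |   4 | abcbbdcbaacbcca
   4 |  13 | acbcca
   5 |  11 | baacbcca
   6 |   3 | babcbbdcbaacbcca
   7 |   2 | bbabcbbdcbaacbcca
   8 |   7 | bbdcbaacbcca
   9 |   5 | bcbbdcbaacbcca
  10 |  15 | bcca
  11 |   8 | bdcbaacbcca
  12 |  17 | ca
  13 |   0 | cabbabcbbdcbaacbcca
  14 |  10 | cbaacbcca
  15 |   6 | cbbdcbaacbcca
  16 |  14 | cbcca
  17 |  16 | cca
  18 |   9 | dcbaacbcca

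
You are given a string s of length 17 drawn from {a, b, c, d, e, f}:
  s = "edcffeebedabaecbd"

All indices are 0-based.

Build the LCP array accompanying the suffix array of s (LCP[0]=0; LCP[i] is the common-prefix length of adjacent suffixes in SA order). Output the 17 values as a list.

rank→(start, suffix):
  0 → (10, 'abaecbd')
  1 → (12, 'aecbd')
  2 → (11, 'baecbd')
  3 → (15, 'bd')
  4 → (7, 'bedabaecbd')
  5 → (14, 'cbd')
  6 → (2, 'cffeebedabaecbd')
  7 → (16, 'd')
  8 → (9, 'dabaecbd')
  9 → (1, 'dcffeebedabaecbd')
  10 → (6, 'ebedabaecbd')
  11 → (13, 'ecbd')
  12 → (8, 'edabaecbd')
  13 → (0, 'edcffeebedabaecbd')
  14 → (5, 'eebedabaecbd')
  15 → (4, 'feebedabaecbd')
  16 → (3, 'ffeebedabaecbd')

SA = [10, 12, 11, 15, 7, 14, 2, 16, 9, 1, 6, 13, 8, 0, 5, 4, 3]
rank  pair      lcp
   1  s[10:],s[12:]  1  'a'
   2  s[12:],s[11:]  0  ''
   3  s[11:],s[15:]  1  'b'
   4  s[15:],s[7:]  1  'b'
   5  s[7:],s[14:]  0  ''
   6  s[14:],s[2:]  1  'c'
   7  s[2:],s[16:]  0  ''
   8  s[16:],s[9:]  1  'd'
   9  s[9:],s[1:]  1  'd'
  10  s[1:],s[6:]  0  ''
  11  s[6:],s[13:]  1  'e'
  12  s[13:],s[8:]  1  'e'
  13  s[8:],s[0:]  2  'ed'
  14  s[0:],s[5:]  1  'e'
  15  s[5:],s[4:]  0  ''
  16  s[4:],s[3:]  1  'f'

[0, 1, 0, 1, 1, 0, 1, 0, 1, 1, 0, 1, 1, 2, 1, 0, 1]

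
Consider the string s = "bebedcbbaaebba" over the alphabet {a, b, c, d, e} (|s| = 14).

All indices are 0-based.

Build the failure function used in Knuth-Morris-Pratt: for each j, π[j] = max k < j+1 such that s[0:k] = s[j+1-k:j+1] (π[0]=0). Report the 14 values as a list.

[0, 0, 1, 2, 0, 0, 1, 1, 0, 0, 0, 1, 1, 0]

π[0] = 0
j=1 s[j]='e': π[1]=0 (border '')
j=2 s[j]='b': π[2]=1 (border 'b')
j=3 s[j]='e': π[3]=2 (border 'be')
j=4 s[j]='d': k: 2→0; π[4]=0 (border '')
j=5 s[j]='c': π[5]=0 (border '')
j=6 s[j]='b': π[6]=1 (border 'b')
j=7 s[j]='b': k: 1→0; π[7]=1 (border 'b')
j=8 s[j]='a': k: 1→0; π[8]=0 (border '')
j=9 s[j]='a': π[9]=0 (border '')
j=10 s[j]='e': π[10]=0 (border '')
j=11 s[j]='b': π[11]=1 (border 'b')
j=12 s[j]='b': k: 1→0; π[12]=1 (border 'b')
j=13 s[j]='a': k: 1→0; π[13]=0 (border '')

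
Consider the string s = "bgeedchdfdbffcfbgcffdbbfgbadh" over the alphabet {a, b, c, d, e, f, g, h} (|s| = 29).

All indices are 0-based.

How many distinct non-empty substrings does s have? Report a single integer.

rank→(start, suffix):
  0 → (26, 'adh')
  1 → (25, 'badh')
  2 → (21, 'bbfgbadh')
  3 → (10, 'bffcfbgcffdbbfgbadh')
  4 → (22, 'bfgbadh')
  5 → (15, 'bgcffdbbfgbadh')
  6 → (0, 'bgeedchdfdbffcfbgcffdbbfgbadh')
  7 → (13, 'cfbgcffdbbfgbadh')
  8 → (17, 'cffdbbfgbadh')
  9 → (5, 'chdfdbffcfbgcffdbbfgbadh')
  10 → (20, 'dbbfgbadh')
  11 → (9, 'dbffcfbgcffdbbfgbadh')
  12 → (4, 'dchdfdbffcfbgcffdbbfgbadh')
  13 → (7, 'dfdbffcfbgcffdbbfgbadh')
  14 → (27, 'dh')
  15 → (3, 'edchdfdbffcfbgcffdbbfgbadh')
  16 → (2, 'eedchdfdbffcfbgcffdbbfgbadh')
  17 → (14, 'fbgcffdbbfgbadh')
  18 → (12, 'fcfbgcffdbbfgbadh')
  19 → (19, 'fdbbfgbadh')
  20 → (8, 'fdbffcfbgcffdbbfgbadh')
  21 → (11, 'ffcfbgcffdbbfgbadh')
  22 → (18, 'ffdbbfgbadh')
  23 → (23, 'fgbadh')
  24 → (24, 'gbadh')
  25 → (16, 'gcffdbbfgbadh')
  26 → (1, 'geedchdfdbffcfbgcffdbbfgbadh')
  27 → (28, 'h')
  28 → (6, 'hdfdbffcfbgcffdbbfgbadh')

SA = [26, 25, 21, 10, 22, 15, 0, 13, 17, 5, 20, 9, 4, 7, 27, 3, 2, 14, 12, 19, 8, 11, 18, 23, 24, 16, 1, 28, 6]
i: (SA[i-1],SA[i]) lcp shared
  1: (26,25) 0 ''
  2: (25,21) 1 'b'
  3: (21,10) 1 'b'
  4: (10,22) 2 'bf'
  5: (22,15) 1 'b'
  6: (15,0) 2 'bg'
  7: (0,13) 0 ''
  8: (13,17) 2 'cf'
  9: (17,5) 1 'c'
  10: (5,20) 0 ''
  11: (20,9) 2 'db'
  12: (9,4) 1 'd'
  13: (4,7) 1 'd'
  14: (7,27) 1 'd'
  15: (27,3) 0 ''
  16: (3,2) 1 'e'
  17: (2,14) 0 ''
  18: (14,12) 1 'f'
  19: (12,19) 1 'f'
  20: (19,8) 3 'fdb'
  21: (8,11) 1 'f'
  22: (11,18) 2 'ff'
  23: (18,23) 1 'f'
  24: (23,24) 0 ''
  25: (24,16) 1 'g'
  26: (16,1) 1 'g'
  27: (1,28) 0 ''
  28: (28,6) 1 'h'

n(n+1)/2 = 29·30/2 = 435
Σ LCP = 0 + 0 + 1 + 1 + 2 + 1 + 2 + 0 + 2 + 1 + 0 + 2 + 1 + 1 + 1 + 0 + 1 + 0 + 1 + 1 + 3 + 1 + 2 + 1 + 0 + 1 + 1 + 0 + 1 = 28
distinct = 435 − 28 = 407

407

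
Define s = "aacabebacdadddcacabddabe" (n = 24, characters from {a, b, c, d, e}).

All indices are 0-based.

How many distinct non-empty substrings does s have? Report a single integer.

rank | idx | suffix
   0 |   0 | aacabebacdadddcacabddabe
   1 |  17 | abddabe
   2 |  21 | abe
   3 |   3 | abebacdadddcacabddabe
   4 |  15 | acabddabe
   5 |   1 | acabebacdadddcacabddabe
   6 |   7 | acdadddcacabddabe
   7 |  10 | adddcacabddabe
   8 |   6 | bacdadddcacabddabe
   9 |  18 | bddabe
  10 |  22 | be
  11 |   4 | bebacdadddcacabddabe
  12 |  16 | cabddabe
  13 |   2 | cabebacdadddcacabddabe
  14 |  14 | cacabddabe
  15 |   8 | cdadddcacabddabe
  16 |  20 | dabe
  17 |   9 | dadddcacabddabe
  18 |  13 | dcacabddabe
  19 |  19 | ddabe
  20 |  12 | ddcacabddabe
  21 |  11 | dddcacabddabe
  22 |  23 | e
  23 |   5 | ebacdadddcacabddabe

SA = [0, 17, 21, 3, 15, 1, 7, 10, 6, 18, 22, 4, 16, 2, 14, 8, 20, 9, 13, 19, 12, 11, 23, 5]
i: (SA[i-1],SA[i]) lcp shared
  1: (0,17) 1 'a'
  2: (17,21) 2 'ab'
  3: (21,3) 3 'abe'
  4: (3,15) 1 'a'
  5: (15,1) 4 'acab'
  6: (1,7) 2 'ac'
  7: (7,10) 1 'a'
  8: (10,6) 0 ''
  9: (6,18) 1 'b'
  10: (18,22) 1 'b'
  11: (22,4) 2 'be'
  12: (4,16) 0 ''
  13: (16,2) 3 'cab'
  14: (2,14) 2 'ca'
  15: (14,8) 1 'c'
  16: (8,20) 0 ''
  17: (20,9) 2 'da'
  18: (9,13) 1 'd'
  19: (13,19) 1 'd'
  20: (19,12) 2 'dd'
  21: (12,11) 2 'dd'
  22: (11,23) 0 ''
  23: (23,5) 1 'e'

n(n+1)/2 = 24·25/2 = 300
Σ LCP = 0 + 1 + 2 + 3 + 1 + 4 + 2 + 1 + 0 + 1 + 1 + 2 + 0 + 3 + 2 + 1 + 0 + 2 + 1 + 1 + 2 + 2 + 0 + 1 = 33
distinct = 300 − 33 = 267

267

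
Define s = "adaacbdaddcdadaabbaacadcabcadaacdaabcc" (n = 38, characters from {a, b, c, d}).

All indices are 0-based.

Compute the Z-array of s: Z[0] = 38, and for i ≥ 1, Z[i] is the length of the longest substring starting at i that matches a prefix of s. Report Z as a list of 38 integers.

Z[0]=38
i=1: outside box; Z[1]=0
i=2: outside box; Z[2]=1 scan→box=[2,3)
i=3: outside box; Z[3]=1 scan→box=[3,4)
i=4: outside box; Z[4]=0
i=5: outside box; Z[5]=0
i=6: outside box; Z[6]=0
i=7: outside box; Z[7]=2 scan→box=[7,9)
i=8: min(r-i=1, Z[1]=0)=0; Z[8]=0
i=9: outside box; Z[9]=0
i=10: outside box; Z[10]=0
i=11: outside box; Z[11]=0
i=12: outside box; Z[12]=4 scan→box=[12,16)
i=13: min(r-i=3, Z[1]=0)=0; Z[13]=0
i=14: min(r-i=2, Z[2]=1)=1; Z[14]=1
i=15: min(r-i=1, Z[3]=1)=1; Z[15]=1
i=16: outside box; Z[16]=0
i=17: outside box; Z[17]=0
i=18: outside box; Z[18]=1 scan→box=[18,19)
i=19: outside box; Z[19]=1 scan→box=[19,20)
i=20: outside box; Z[20]=0
i=21: outside box; Z[21]=2 scan→box=[21,23)
i=22: min(r-i=1, Z[1]=0)=0; Z[22]=0
i=23: outside box; Z[23]=0
i=24: outside box; Z[24]=1 scan→box=[24,25)
i=25: outside box; Z[25]=0
i=26: outside box; Z[26]=0
i=27: outside box; Z[27]=5 scan→box=[27,32)
i=28: min(r-i=4, Z[1]=0)=0; Z[28]=0
i=29: min(r-i=3, Z[2]=1)=1; Z[29]=1
i=30: min(r-i=2, Z[3]=1)=1; Z[30]=1
i=31: min(r-i=1, Z[4]=0)=0; Z[31]=0
i=32: outside box; Z[32]=0
i=33: outside box; Z[33]=1 scan→box=[33,34)
i=34: outside box; Z[34]=1 scan→box=[34,35)
i=35: outside box; Z[35]=0
i=36: outside box; Z[36]=0
i=37: outside box; Z[37]=0

[38, 0, 1, 1, 0, 0, 0, 2, 0, 0, 0, 0, 4, 0, 1, 1, 0, 0, 1, 1, 0, 2, 0, 0, 1, 0, 0, 5, 0, 1, 1, 0, 0, 1, 1, 0, 0, 0]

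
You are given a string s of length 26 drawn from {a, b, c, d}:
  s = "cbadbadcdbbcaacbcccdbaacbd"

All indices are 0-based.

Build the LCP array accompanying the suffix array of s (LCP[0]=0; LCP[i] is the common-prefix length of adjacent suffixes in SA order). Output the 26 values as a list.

rank→(start, suffix):
  0 → (12, 'aacbcccdbaacbd')
  1 → (21, 'aacbd')
  2 → (13, 'acbcccdbaacbd')
  3 → (22, 'acbd')
  4 → (2, 'adbadcdbbcaacbcccdbaacbd')
  5 → (5, 'adcdbbcaacbcccdbaacbd')
  6 → (20, 'baacbd')
  7 → (1, 'badbadcdbbcaacbcccdbaacbd')
  8 → (4, 'badcdbbcaacbcccdbaacbd')
  9 → (9, 'bbcaacbcccdbaacbd')
  10 → (10, 'bcaacbcccdbaacbd')
  11 → (15, 'bcccdbaacbd')
  12 → (24, 'bd')
  13 → (11, 'caacbcccdbaacbd')
  14 → (0, 'cbadbadcdbbcaacbcccdbaacbd')
  15 → (14, 'cbcccdbaacbd')
  16 → (23, 'cbd')
  17 → (16, 'cccdbaacbd')
  18 → (17, 'ccdbaacbd')
  19 → (18, 'cdbaacbd')
  20 → (7, 'cdbbcaacbcccdbaacbd')
  21 → (25, 'd')
  22 → (19, 'dbaacbd')
  23 → (3, 'dbadcdbbcaacbcccdbaacbd')
  24 → (8, 'dbbcaacbcccdbaacbd')
  25 → (6, 'dcdbbcaacbcccdbaacbd')

SA = [12, 21, 13, 22, 2, 5, 20, 1, 4, 9, 10, 15, 24, 11, 0, 14, 23, 16, 17, 18, 7, 25, 19, 3, 8, 6]
[i] adj suffixes → lcp
  [1] 12/21 → 4 ('aacb')
  [2] 21/13 → 1 ('a')
  [3] 13/22 → 3 ('acb')
  [4] 22/2 → 1 ('a')
  [5] 2/5 → 2 ('ad')
  [6] 5/20 → 0 ('')
  [7] 20/1 → 2 ('ba')
  [8] 1/4 → 3 ('bad')
  [9] 4/9 → 1 ('b')
  [10] 9/10 → 1 ('b')
  [11] 10/15 → 2 ('bc')
  [12] 15/24 → 1 ('b')
  [13] 24/11 → 0 ('')
  [14] 11/0 → 1 ('c')
  [15] 0/14 → 2 ('cb')
  [16] 14/23 → 2 ('cb')
  [17] 23/16 → 1 ('c')
  [18] 16/17 → 2 ('cc')
  [19] 17/18 → 1 ('c')
  [20] 18/7 → 3 ('cdb')
  [21] 7/25 → 0 ('')
  [22] 25/19 → 1 ('d')
  [23] 19/3 → 3 ('dba')
  [24] 3/8 → 2 ('db')
  [25] 8/6 → 1 ('d')

[0, 4, 1, 3, 1, 2, 0, 2, 3, 1, 1, 2, 1, 0, 1, 2, 2, 1, 2, 1, 3, 0, 1, 3, 2, 1]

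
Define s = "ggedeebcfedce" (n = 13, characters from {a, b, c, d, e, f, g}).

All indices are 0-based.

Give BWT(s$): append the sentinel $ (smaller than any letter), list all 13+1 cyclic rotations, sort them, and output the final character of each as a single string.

eedbeecefgdcg$

rank  rotation        last
    0  $ggedeebcfedce  e
    1  bcfedce$ggedee  e
    2  ce$ggedeebcfed  d
    3  cfedce$ggedeeb  b
    4  dce$ggedeebcfe  e
    5  deebcfedce$gge  e
    6  e$ggedeebcfedc  c
    7  ebcfedce$ggede  e
    8  edce$ggedeebcf  f
    9  edeebcfedce$gg  g
   10  eebcfedce$gged  d
   11  fedce$ggedeebc  c
   12  gedeebcfedce$g  g
   13  ggedeebcfedce$  $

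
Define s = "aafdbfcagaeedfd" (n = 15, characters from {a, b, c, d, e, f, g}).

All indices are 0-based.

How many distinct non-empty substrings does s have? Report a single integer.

111

rank | idx | suffix
   0 |   0 | aafdbfcagaeedfd
   1 |   9 | aeedfd
   2 |   1 | afdbfcagaeedfd
   3 |   7 | agaeedfd
   4 |   4 | bfcagaeedfd
   5 |   6 | cagaeedfd
   6 |  14 | d
   7 |   3 | dbfcagaeedfd
   8 |  12 | dfd
   9 |  11 | edfd
  10 |  10 | eedfd
  11 |   5 | fcagaeedfd
  12 |  13 | fd
  13 |   2 | fdbfcagaeedfd
  14 |   8 | gaeedfd

SA = [0, 9, 1, 7, 4, 6, 14, 3, 12, 11, 10, 5, 13, 2, 8]
[i] adj suffixes → lcp
  [1] 0/9 → 1 ('a')
  [2] 9/1 → 1 ('a')
  [3] 1/7 → 1 ('a')
  [4] 7/4 → 0 ('')
  [5] 4/6 → 0 ('')
  [6] 6/14 → 0 ('')
  [7] 14/3 → 1 ('d')
  [8] 3/12 → 1 ('d')
  [9] 12/11 → 0 ('')
  [10] 11/10 → 1 ('e')
  [11] 10/5 → 0 ('')
  [12] 5/13 → 1 ('f')
  [13] 13/2 → 2 ('fd')
  [14] 2/8 → 0 ('')

n(n+1)/2 = 15·16/2 = 120
Σ LCP = 0 + 1 + 1 + 1 + 0 + 0 + 0 + 1 + 1 + 0 + 1 + 0 + 1 + 2 + 0 = 9
distinct = 120 − 9 = 111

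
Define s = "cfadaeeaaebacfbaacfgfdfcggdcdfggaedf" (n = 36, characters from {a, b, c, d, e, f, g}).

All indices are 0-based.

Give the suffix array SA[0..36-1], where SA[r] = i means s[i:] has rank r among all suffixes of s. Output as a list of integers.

[15, 7, 11, 16, 2, 8, 32, 4, 14, 10, 27, 0, 12, 17, 23, 3, 26, 34, 21, 28, 6, 9, 33, 5, 35, 1, 13, 22, 20, 18, 29, 31, 25, 19, 30, 24]

rank | idx | suffix
   0 |  15 | aacfgfdfcggdcdfggaedf
   1 |   7 | aaebacfbaacfgfdfcggdcdfggaedf
   2 |  11 | acfbaacfgfdfcggdcdfggaedf
   3 |  16 | acfgfdfcggdcdfggaedf
   4 |   2 | adaeeaaebacfbaacfgfdfcggdcdfggaedf
   5 |   8 | aebacfbaacfgfdfcggdcdfggaedf
   6 |  32 | aedf
   7 |   4 | aeeaaebacfbaacfgfdfcggdcdfggaedf
   8 |  14 | baacfgfdfcggdcdfggaedf
   9 |  10 | bacfbaacfgfdfcggdcdfggaedf
  10 |  27 | cdfggaedf
  11 |   0 | cfadaeeaaebacfbaacfgfdfcggdcdfggaedf
  12 |  12 | cfbaacfgfdfcggdcdfggaedf
  13 |  17 | cfgfdfcggdcdfggaedf
  14 |  23 | cggdcdfggaedf
  15 |   3 | daeeaaebacfbaacfgfdfcggdcdfggaedf
  16 |  26 | dcdfggaedf
  17 |  34 | df
  18 |  21 | dfcggdcdfggaedf
  19 |  28 | dfggaedf
  20 |   6 | eaaebacfbaacfgfdfcggdcdfggaedf
  21 |   9 | ebacfbaacfgfdfcggdcdfggaedf
  22 |  33 | edf
  23 |   5 | eeaaebacfbaacfgfdfcggdcdfggaedf
  24 |  35 | f
  25 |   1 | fadaeeaaebacfbaacfgfdfcggdcdfggaedf
  26 |  13 | fbaacfgfdfcggdcdfggaedf
  27 |  22 | fcggdcdfggaedf
  28 |  20 | fdfcggdcdfggaedf
  29 |  18 | fgfdfcggdcdfggaedf
  30 |  29 | fggaedf
  31 |  31 | gaedf
  32 |  25 | gdcdfggaedf
  33 |  19 | gfdfcggdcdfggaedf
  34 |  30 | ggaedf
  35 |  24 | ggdcdfggaedf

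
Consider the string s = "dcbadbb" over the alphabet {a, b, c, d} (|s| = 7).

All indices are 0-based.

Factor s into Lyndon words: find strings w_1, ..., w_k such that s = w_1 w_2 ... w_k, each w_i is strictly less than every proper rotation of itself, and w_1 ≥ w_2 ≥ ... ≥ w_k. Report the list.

["d", "c", "b", "adbb"]

emit factor 1: 'd' (i=0, period=1)
emit factor 2: 'c' (i=1, period=1)
emit factor 3: 'b' (i=2, period=1)
emit factor 4: 'adbb' (i=3, period=4)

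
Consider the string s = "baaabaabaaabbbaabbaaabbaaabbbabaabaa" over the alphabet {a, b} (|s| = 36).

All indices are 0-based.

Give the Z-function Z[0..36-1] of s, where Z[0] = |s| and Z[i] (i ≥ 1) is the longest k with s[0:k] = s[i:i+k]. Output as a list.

Z[0]=36
i=1: fresh scan; Z[1]=0
i=2: fresh scan; Z[2]=0
i=3: fresh scan; Z[3]=0
i=4: fresh scan; Z[4]=3 scan→box=[4,7)
i=5: min(r-i=2, Z[1]=0)=0; Z[5]=0
i=6: min(r-i=1, Z[2]=0)=0; Z[6]=0
i=7: fresh scan; Z[7]=5 scan→box=[7,12)
i=8: min(r-i=4, Z[1]=0)=0; Z[8]=0
i=9: min(r-i=3, Z[2]=0)=0; Z[9]=0
i=10: min(r-i=2, Z[3]=0)=0; Z[10]=0
i=11: min(r-i=1, Z[4]=3)=1; Z[11]=1
i=12: fresh scan; Z[12]=1 scan→box=[12,13)
i=13: fresh scan; Z[13]=3 scan→box=[13,16)
i=14: min(r-i=2, Z[1]=0)=0; Z[14]=0
i=15: min(r-i=1, Z[2]=0)=0; Z[15]=0
i=16: fresh scan; Z[16]=1 scan→box=[16,17)
i=17: fresh scan; Z[17]=5 scan→box=[17,22)
i=18: min(r-i=4, Z[1]=0)=0; Z[18]=0
i=19: min(r-i=3, Z[2]=0)=0; Z[19]=0
i=20: min(r-i=2, Z[3]=0)=0; Z[20]=0
i=21: min(r-i=1, Z[4]=3)=1; Z[21]=1
i=22: fresh scan; Z[22]=5 scan→box=[22,27)
i=23: min(r-i=4, Z[1]=0)=0; Z[23]=0
i=24: min(r-i=3, Z[2]=0)=0; Z[24]=0
i=25: min(r-i=2, Z[3]=0)=0; Z[25]=0
i=26: min(r-i=1, Z[4]=3)=1; Z[26]=1
i=27: fresh scan; Z[27]=1 scan→box=[27,28)
i=28: fresh scan; Z[28]=2 scan→box=[28,30)
i=29: min(r-i=1, Z[1]=0)=0; Z[29]=0
i=30: fresh scan; Z[30]=3 scan→box=[30,33)
i=31: min(r-i=2, Z[1]=0)=0; Z[31]=0
i=32: min(r-i=1, Z[2]=0)=0; Z[32]=0
i=33: fresh scan; Z[33]=3 scan→box=[33,36)
i=34: min(r-i=2, Z[1]=0)=0; Z[34]=0
i=35: min(r-i=1, Z[2]=0)=0; Z[35]=0

[36, 0, 0, 0, 3, 0, 0, 5, 0, 0, 0, 1, 1, 3, 0, 0, 1, 5, 0, 0, 0, 1, 5, 0, 0, 0, 1, 1, 2, 0, 3, 0, 0, 3, 0, 0]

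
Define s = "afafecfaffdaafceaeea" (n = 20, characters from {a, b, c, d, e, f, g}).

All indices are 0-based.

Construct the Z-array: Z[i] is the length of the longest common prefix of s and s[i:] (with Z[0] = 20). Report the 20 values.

[20, 0, 2, 0, 0, 0, 0, 2, 0, 0, 0, 1, 2, 0, 0, 0, 1, 0, 0, 1]

Z[0]=20
i=1: fresh scan; Z[1]=0
i=2: fresh scan; Z[2]=2 grow→box=[2,4)
i=3: min(r-i=1, Z[1]=0)=0; Z[3]=0
i=4: fresh scan; Z[4]=0
i=5: fresh scan; Z[5]=0
i=6: fresh scan; Z[6]=0
i=7: fresh scan; Z[7]=2 grow→box=[7,9)
i=8: min(r-i=1, Z[1]=0)=0; Z[8]=0
i=9: fresh scan; Z[9]=0
i=10: fresh scan; Z[10]=0
i=11: fresh scan; Z[11]=1 grow→box=[11,12)
i=12: fresh scan; Z[12]=2 grow→box=[12,14)
i=13: min(r-i=1, Z[1]=0)=0; Z[13]=0
i=14: fresh scan; Z[14]=0
i=15: fresh scan; Z[15]=0
i=16: fresh scan; Z[16]=1 grow→box=[16,17)
i=17: fresh scan; Z[17]=0
i=18: fresh scan; Z[18]=0
i=19: fresh scan; Z[19]=1 grow→box=[19,20)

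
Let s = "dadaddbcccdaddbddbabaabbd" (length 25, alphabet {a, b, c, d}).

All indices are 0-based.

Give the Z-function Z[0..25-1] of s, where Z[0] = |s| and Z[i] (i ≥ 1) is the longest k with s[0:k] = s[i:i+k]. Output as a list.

Z[0]=25
i=1: fresh scan; Z[1]=0
i=2: fresh scan; Z[2]=3 extend→box=[2,5)
i=3: min(r-i=2, Z[1]=0)=0; Z[3]=0
i=4: min(r-i=1, Z[2]=3)=1; Z[4]=1
i=5: fresh scan; Z[5]=1 extend→box=[5,6)
i=6: fresh scan; Z[6]=0
i=7: fresh scan; Z[7]=0
i=8: fresh scan; Z[8]=0
i=9: fresh scan; Z[9]=0
i=10: fresh scan; Z[10]=3 extend→box=[10,13)
i=11: min(r-i=2, Z[1]=0)=0; Z[11]=0
i=12: min(r-i=1, Z[2]=3)=1; Z[12]=1
i=13: fresh scan; Z[13]=1 extend→box=[13,14)
i=14: fresh scan; Z[14]=0
i=15: fresh scan; Z[15]=1 extend→box=[15,16)
i=16: fresh scan; Z[16]=1 extend→box=[16,17)
i=17: fresh scan; Z[17]=0
i=18: fresh scan; Z[18]=0
i=19: fresh scan; Z[19]=0
i=20: fresh scan; Z[20]=0
i=21: fresh scan; Z[21]=0
i=22: fresh scan; Z[22]=0
i=23: fresh scan; Z[23]=0
i=24: fresh scan; Z[24]=1 extend→box=[24,25)

[25, 0, 3, 0, 1, 1, 0, 0, 0, 0, 3, 0, 1, 1, 0, 1, 1, 0, 0, 0, 0, 0, 0, 0, 1]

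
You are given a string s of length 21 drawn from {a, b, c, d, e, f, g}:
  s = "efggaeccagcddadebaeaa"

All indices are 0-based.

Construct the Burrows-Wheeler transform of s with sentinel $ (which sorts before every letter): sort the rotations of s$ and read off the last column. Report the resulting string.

aaedbgcecegdcaada$egaf

rank  rotation                last
    0  $efggaeccagcddadebaeaa  a
    1  a$efggaeccagcddadebaea  a
    2  aa$efggaeccagcddadebae  e
    3  adebaeaa$efggaeccagcdd  d
    4  aeaa$efggaeccagcddadeb  b
    5  aeccagcddadebaeaa$efgg  g
    6  agcddadebaeaa$efggaecc  c
    7  baeaa$efggaeccagcddade  e
    8  cagcddadebaeaa$efggaec  c
    9  ccagcddadebaeaa$efggae  e
   10  cddadebaeaa$efggaeccag  g
   11  dadebaeaa$efggaeccagcd  d
   12  ddadebaeaa$efggaeccagc  c
   13  debaeaa$efggaeccagcdda  a
   14  eaa$efggaeccagcddadeba  a
   15  ebaeaa$efggaeccagcddad  d
   16  eccagcddadebaeaa$efgga  a
   17  efggaeccagcddadebaeaa$  $
   18  fggaeccagcddadebaeaa$e  e
   19  gaeccagcddadebaeaa$efg  g
   20  gcddadebaeaa$efggaecca  a
   21  ggaeccagcddadebaeaa$ef  f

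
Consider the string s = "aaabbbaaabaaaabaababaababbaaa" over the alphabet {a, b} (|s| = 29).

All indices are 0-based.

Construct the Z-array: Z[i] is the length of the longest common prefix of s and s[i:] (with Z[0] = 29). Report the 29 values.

Z[0]=29
i=1: fresh scan; Z[1]=2 extend→box=[1,3)
i=2: min(r-i=1, Z[1]=2)=1; Z[2]=1
i=3: fresh scan; Z[3]=0
i=4: fresh scan; Z[4]=0
i=5: fresh scan; Z[5]=0
i=6: fresh scan; Z[6]=4 extend→box=[6,10)
i=7: min(r-i=3, Z[1]=2)=2; Z[7]=2
i=8: min(r-i=2, Z[2]=1)=1; Z[8]=1
i=9: min(r-i=1, Z[3]=0)=0; Z[9]=0
i=10: fresh scan; Z[10]=3 extend→box=[10,13)
i=11: min(r-i=2, Z[1]=2)=2; Z[11]=4 extend→box=[11,15)
i=12: min(r-i=3, Z[1]=2)=2; Z[12]=2
i=13: min(r-i=2, Z[2]=1)=1; Z[13]=1
i=14: min(r-i=1, Z[3]=0)=0; Z[14]=0
i=15: fresh scan; Z[15]=2 extend→box=[15,17)
i=16: min(r-i=1, Z[1]=2)=1; Z[16]=1
i=17: fresh scan; Z[17]=0
i=18: fresh scan; Z[18]=1 extend→box=[18,19)
i=19: fresh scan; Z[19]=0
i=20: fresh scan; Z[20]=2 extend→box=[20,22)
i=21: min(r-i=1, Z[1]=2)=1; Z[21]=1
i=22: fresh scan; Z[22]=0
i=23: fresh scan; Z[23]=1 extend→box=[23,24)
i=24: fresh scan; Z[24]=0
i=25: fresh scan; Z[25]=0
i=26: fresh scan; Z[26]=3 extend→box=[26,29)
i=27: min(r-i=2, Z[1]=2)=2; Z[27]=2
i=28: min(r-i=1, Z[2]=1)=1; Z[28]=1

[29, 2, 1, 0, 0, 0, 4, 2, 1, 0, 3, 4, 2, 1, 0, 2, 1, 0, 1, 0, 2, 1, 0, 1, 0, 0, 3, 2, 1]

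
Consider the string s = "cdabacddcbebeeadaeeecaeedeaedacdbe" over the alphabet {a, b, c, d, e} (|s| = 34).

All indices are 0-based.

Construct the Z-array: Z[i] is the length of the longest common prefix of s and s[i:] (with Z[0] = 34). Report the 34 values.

Z[0]=34
i=1: outside box; Z[1]=0
i=2: outside box; Z[2]=0
i=3: outside box; Z[3]=0
i=4: outside box; Z[4]=0
i=5: outside box; Z[5]=2 extend→box=[5,7)
i=6: min(r-i=1, Z[1]=0)=0; Z[6]=0
i=7: outside box; Z[7]=0
i=8: outside box; Z[8]=1 extend→box=[8,9)
i=9: outside box; Z[9]=0
i=10: outside box; Z[10]=0
i=11: outside box; Z[11]=0
i=12: outside box; Z[12]=0
i=13: outside box; Z[13]=0
i=14: outside box; Z[14]=0
i=15: outside box; Z[15]=0
i=16: outside box; Z[16]=0
i=17: outside box; Z[17]=0
i=18: outside box; Z[18]=0
i=19: outside box; Z[19]=0
i=20: outside box; Z[20]=1 extend→box=[20,21)
i=21: outside box; Z[21]=0
i=22: outside box; Z[22]=0
i=23: outside box; Z[23]=0
i=24: outside box; Z[24]=0
i=25: outside box; Z[25]=0
i=26: outside box; Z[26]=0
i=27: outside box; Z[27]=0
i=28: outside box; Z[28]=0
i=29: outside box; Z[29]=0
i=30: outside box; Z[30]=2 extend→box=[30,32)
i=31: min(r-i=1, Z[1]=0)=0; Z[31]=0
i=32: outside box; Z[32]=0
i=33: outside box; Z[33]=0

[34, 0, 0, 0, 0, 2, 0, 0, 1, 0, 0, 0, 0, 0, 0, 0, 0, 0, 0, 0, 1, 0, 0, 0, 0, 0, 0, 0, 0, 0, 2, 0, 0, 0]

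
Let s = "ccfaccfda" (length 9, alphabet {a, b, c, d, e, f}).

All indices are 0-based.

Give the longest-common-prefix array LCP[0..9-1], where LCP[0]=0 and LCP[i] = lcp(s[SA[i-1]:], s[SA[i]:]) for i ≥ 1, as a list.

[0, 1, 0, 3, 1, 2, 0, 0, 1]

rank→(start, suffix):
  0 → (8, 'a')
  1 → (3, 'accfda')
  2 → (0, 'ccfaccfda')
  3 → (4, 'ccfda')
  4 → (1, 'cfaccfda')
  5 → (5, 'cfda')
  6 → (7, 'da')
  7 → (2, 'faccfda')
  8 → (6, 'fda')

SA = [8, 3, 0, 4, 1, 5, 7, 2, 6]
[i] adj suffixes → lcp
  [1] 8/3 → 1 ('a')
  [2] 3/0 → 0 ('')
  [3] 0/4 → 3 ('ccf')
  [4] 4/1 → 1 ('c')
  [5] 1/5 → 2 ('cf')
  [6] 5/7 → 0 ('')
  [7] 7/2 → 0 ('')
  [8] 2/6 → 1 ('f')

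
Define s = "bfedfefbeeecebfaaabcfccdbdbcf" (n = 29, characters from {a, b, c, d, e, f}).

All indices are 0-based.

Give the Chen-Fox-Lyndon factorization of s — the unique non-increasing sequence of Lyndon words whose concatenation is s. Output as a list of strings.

emit factor 1: 'bfedfef' (i=0, period=7)
emit factor 2: 'beeecebf' (i=7, period=8)
emit factor 3: 'aaabcfccdbdbcf' (i=15, period=14)

["bfedfef", "beeecebf", "aaabcfccdbdbcf"]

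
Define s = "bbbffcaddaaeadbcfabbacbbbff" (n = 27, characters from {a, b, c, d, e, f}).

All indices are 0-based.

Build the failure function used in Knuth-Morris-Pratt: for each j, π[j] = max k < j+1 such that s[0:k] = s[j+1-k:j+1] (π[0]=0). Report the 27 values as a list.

[0, 1, 2, 0, 0, 0, 0, 0, 0, 0, 0, 0, 0, 0, 1, 0, 0, 0, 1, 2, 0, 0, 1, 2, 3, 4, 5]

π[0] = 0
j=1 s[j]='b': π[1]=1 (border 'b')
j=2 s[j]='b': π[2]=2 (border 'bb')
j=3 s[j]='f': k: 2→1→0; π[3]=0 (border '')
j=4 s[j]='f': π[4]=0 (border '')
j=5 s[j]='c': π[5]=0 (border '')
j=6 s[j]='a': π[6]=0 (border '')
j=7 s[j]='d': π[7]=0 (border '')
j=8 s[j]='d': π[8]=0 (border '')
j=9 s[j]='a': π[9]=0 (border '')
j=10 s[j]='a': π[10]=0 (border '')
j=11 s[j]='e': π[11]=0 (border '')
j=12 s[j]='a': π[12]=0 (border '')
j=13 s[j]='d': π[13]=0 (border '')
j=14 s[j]='b': π[14]=1 (border 'b')
j=15 s[j]='c': k: 1→0; π[15]=0 (border '')
j=16 s[j]='f': π[16]=0 (border '')
j=17 s[j]='a': π[17]=0 (border '')
j=18 s[j]='b': π[18]=1 (border 'b')
j=19 s[j]='b': π[19]=2 (border 'bb')
j=20 s[j]='a': k: 2→1→0; π[20]=0 (border '')
j=21 s[j]='c': π[21]=0 (border '')
j=22 s[j]='b': π[22]=1 (border 'b')
j=23 s[j]='b': π[23]=2 (border 'bb')
j=24 s[j]='b': π[24]=3 (border 'bbb')
j=25 s[j]='f': π[25]=4 (border 'bbbf')
j=26 s[j]='f': π[26]=5 (border 'bbbff')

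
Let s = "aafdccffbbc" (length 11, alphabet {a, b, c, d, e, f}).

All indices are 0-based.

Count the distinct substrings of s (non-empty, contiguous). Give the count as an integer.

60

sorted suffixes:
  #0 SA[0]=0  'aafdccffbbc'
  #1 SA[1]=1  'afdccffbbc'
  #2 SA[2]=8  'bbc'
  #3 SA[3]=9  'bc'
  #4 SA[4]=10  'c'
  #5 SA[5]=4  'ccffbbc'
  #6 SA[6]=5  'cffbbc'
  #7 SA[7]=3  'dccffbbc'
  #8 SA[8]=7  'fbbc'
  #9 SA[9]=2  'fdccffbbc'
  #10 SA[10]=6  'ffbbc'

SA = [0, 1, 8, 9, 10, 4, 5, 3, 7, 2, 6]
rank  pair      lcp
   1  s[0:],s[1:]  1  'a'
   2  s[1:],s[8:]  0  ''
   3  s[8:],s[9:]  1  'b'
   4  s[9:],s[10:]  0  ''
   5  s[10:],s[4:]  1  'c'
   6  s[4:],s[5:]  1  'c'
   7  s[5:],s[3:]  0  ''
   8  s[3:],s[7:]  0  ''
   9  s[7:],s[2:]  1  'f'
  10  s[2:],s[6:]  1  'f'

n(n+1)/2 = 11·12/2 = 66
Σ LCP = 0 + 1 + 0 + 1 + 0 + 1 + 1 + 0 + 0 + 1 + 1 = 6
distinct = 66 − 6 = 60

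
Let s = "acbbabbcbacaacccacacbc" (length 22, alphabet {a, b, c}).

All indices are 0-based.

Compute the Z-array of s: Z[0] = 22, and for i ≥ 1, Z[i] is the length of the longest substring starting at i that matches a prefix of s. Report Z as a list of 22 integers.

Z[0]=22
i=1: outside box; Z[1]=0
i=2: outside box; Z[2]=0
i=3: outside box; Z[3]=0
i=4: outside box; Z[4]=1 grow→box=[4,5)
i=5: outside box; Z[5]=0
i=6: outside box; Z[6]=0
i=7: outside box; Z[7]=0
i=8: outside box; Z[8]=0
i=9: outside box; Z[9]=2 grow→box=[9,11)
i=10: min(r-i=1, Z[1]=0)=0; Z[10]=0
i=11: outside box; Z[11]=1 grow→box=[11,12)
i=12: outside box; Z[12]=2 grow→box=[12,14)
i=13: min(r-i=1, Z[1]=0)=0; Z[13]=0
i=14: outside box; Z[14]=0
i=15: outside box; Z[15]=0
i=16: outside box; Z[16]=2 grow→box=[16,18)
i=17: min(r-i=1, Z[1]=0)=0; Z[17]=0
i=18: outside box; Z[18]=3 grow→box=[18,21)
i=19: min(r-i=2, Z[1]=0)=0; Z[19]=0
i=20: min(r-i=1, Z[2]=0)=0; Z[20]=0
i=21: outside box; Z[21]=0

[22, 0, 0, 0, 1, 0, 0, 0, 0, 2, 0, 1, 2, 0, 0, 0, 2, 0, 3, 0, 0, 0]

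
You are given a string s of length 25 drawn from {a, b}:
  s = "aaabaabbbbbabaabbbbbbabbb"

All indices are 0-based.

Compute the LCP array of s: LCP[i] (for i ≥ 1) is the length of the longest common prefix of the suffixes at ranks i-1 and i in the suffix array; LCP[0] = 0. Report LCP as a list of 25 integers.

rank | idx | suffix
   0 |   0 | aaabaabbbbbabaabbbbbbabbb
   1 |   1 | aabaabbbbbabaabbbbbbabbb
   2 |   4 | aabbbbbabaabbbbbbabbb
   3 |  13 | aabbbbbbabbb
   4 |   2 | abaabbbbbabaabbbbbbabbb
   5 |  11 | abaabbbbbbabbb
   6 |  21 | abbb
   7 |   5 | abbbbbabaabbbbbbabbb
   8 |  14 | abbbbbbabbb
   9 |  24 | b
  10 |   3 | baabbbbbabaabbbbbbabbb
  11 |  12 | baabbbbbbabbb
  12 |  10 | babaabbbbbbabbb
  13 |  20 | babbb
  14 |  23 | bb
  15 |   9 | bbabaabbbbbbabbb
  16 |  19 | bbabbb
  17 |  22 | bbb
  18 |   8 | bbbabaabbbbbbabbb
  19 |  18 | bbbabbb
  20 |   7 | bbbbabaabbbbbbabbb
  21 |  17 | bbbbabbb
  22 |   6 | bbbbbabaabbbbbbabbb
  23 |  16 | bbbbbabbb
  24 |  15 | bbbbbbabbb

SA = [0, 1, 4, 13, 2, 11, 21, 5, 14, 24, 3, 12, 10, 20, 23, 9, 19, 22, 8, 18, 7, 17, 6, 16, 15]
[i] adj suffixes → lcp
  [1] 0/1 → 2 ('aa')
  [2] 1/4 → 3 ('aab')
  [3] 4/13 → 7 ('aabbbbb')
  [4] 13/2 → 1 ('a')
  [5] 2/11 → 9 ('abaabbbbb')
  [6] 11/21 → 2 ('ab')
  [7] 21/5 → 4 ('abbb')
  [8] 5/14 → 6 ('abbbbb')
  [9] 14/24 → 0 ('')
  [10] 24/3 → 1 ('b')
  [11] 3/12 → 8 ('baabbbbb')
  [12] 12/10 → 2 ('ba')
  [13] 10/20 → 3 ('bab')
  [14] 20/23 → 1 ('b')
  [15] 23/9 → 2 ('bb')
  [16] 9/19 → 4 ('bbab')
  [17] 19/22 → 2 ('bb')
  [18] 22/8 → 3 ('bbb')
  [19] 8/18 → 5 ('bbbab')
  [20] 18/7 → 3 ('bbb')
  [21] 7/17 → 6 ('bbbbab')
  [22] 17/6 → 4 ('bbbb')
  [23] 6/16 → 7 ('bbbbbab')
  [24] 16/15 → 5 ('bbbbb')

[0, 2, 3, 7, 1, 9, 2, 4, 6, 0, 1, 8, 2, 3, 1, 2, 4, 2, 3, 5, 3, 6, 4, 7, 5]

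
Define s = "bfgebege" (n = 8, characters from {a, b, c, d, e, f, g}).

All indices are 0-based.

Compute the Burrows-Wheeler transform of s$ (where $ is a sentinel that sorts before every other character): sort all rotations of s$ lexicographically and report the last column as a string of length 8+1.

ee$ggbbef

rank  rotation   last
    0  $bfgebege  e
    1  bege$bfge  e
    2  bfgebege$  $
    3  e$bfgebeg  g
    4  ebege$bfg  g
    5  ege$bfgeb  b
    6  fgebege$b  b
    7  ge$bfgebe  e
    8  gebege$bf  f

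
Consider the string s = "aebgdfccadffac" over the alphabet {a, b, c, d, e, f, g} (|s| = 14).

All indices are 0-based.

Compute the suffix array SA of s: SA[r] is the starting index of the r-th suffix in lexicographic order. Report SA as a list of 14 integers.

[12, 8, 0, 2, 13, 7, 6, 4, 9, 1, 11, 5, 10, 3]

sorted suffixes:
  #0 SA[0]=12  'ac'
  #1 SA[1]=8  'adffac'
  #2 SA[2]=0  'aebgdfccadffac'
  #3 SA[3]=2  'bgdfccadffac'
  #4 SA[4]=13  'c'
  #5 SA[5]=7  'cadffac'
  #6 SA[6]=6  'ccadffac'
  #7 SA[7]=4  'dfccadffac'
  #8 SA[8]=9  'dffac'
  #9 SA[9]=1  'ebgdfccadffac'
  #10 SA[10]=11  'fac'
  #11 SA[11]=5  'fccadffac'
  #12 SA[12]=10  'ffac'
  #13 SA[13]=3  'gdfccadffac'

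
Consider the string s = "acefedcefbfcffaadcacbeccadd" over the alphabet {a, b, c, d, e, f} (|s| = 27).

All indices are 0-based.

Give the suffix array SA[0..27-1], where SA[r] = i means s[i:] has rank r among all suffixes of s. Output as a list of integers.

sorted suffixes:
  #0 SA[0]=14  'aadcacbeccadd'
  #1 SA[1]=18  'acbeccadd'
  #2 SA[2]=0  'acefedcefbfcffaadcacbeccadd'
  #3 SA[3]=15  'adcacbeccadd'
  #4 SA[4]=24  'add'
  #5 SA[5]=20  'beccadd'
  #6 SA[6]=9  'bfcffaadcacbeccadd'
  #7 SA[7]=17  'cacbeccadd'
  #8 SA[8]=23  'cadd'
  #9 SA[9]=19  'cbeccadd'
  #10 SA[10]=22  'ccadd'
  #11 SA[11]=6  'cefbfcffaadcacbeccadd'
  #12 SA[12]=1  'cefedcefbfcffaadcacbeccadd'
  #13 SA[13]=11  'cffaadcacbeccadd'
  #14 SA[14]=26  'd'
  #15 SA[15]=16  'dcacbeccadd'
  #16 SA[16]=5  'dcefbfcffaadcacbeccadd'
  #17 SA[17]=25  'dd'
  #18 SA[18]=21  'eccadd'
  #19 SA[19]=4  'edcefbfcffaadcacbeccadd'
  #20 SA[20]=7  'efbfcffaadcacbeccadd'
  #21 SA[21]=2  'efedcefbfcffaadcacbeccadd'
  #22 SA[22]=13  'faadcacbeccadd'
  #23 SA[23]=8  'fbfcffaadcacbeccadd'
  #24 SA[24]=10  'fcffaadcacbeccadd'
  #25 SA[25]=3  'fedcefbfcffaadcacbeccadd'
  #26 SA[26]=12  'ffaadcacbeccadd'

[14, 18, 0, 15, 24, 20, 9, 17, 23, 19, 22, 6, 1, 11, 26, 16, 5, 25, 21, 4, 7, 2, 13, 8, 10, 3, 12]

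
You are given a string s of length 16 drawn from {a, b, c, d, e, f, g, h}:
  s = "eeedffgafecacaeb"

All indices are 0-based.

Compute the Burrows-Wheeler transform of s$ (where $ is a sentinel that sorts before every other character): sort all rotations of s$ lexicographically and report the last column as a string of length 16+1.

bccgeeaeafee$adff

rank  rotation           last
    0  $eeedffgafecacaeb  b
    1  acaeb$eeedffgafec  c
    2  aeb$eeedffgafecac  c
    3  afecacaeb$eeedffg  g
    4  b$eeedffgafecacae  e
    5  cacaeb$eeedffgafe  e
    6  caeb$eeedffgafeca  a
    7  dffgafecacaeb$eee  e
    8  eb$eeedffgafecaca  a
    9  ecacaeb$eeedffgaf  f
   10  edffgafecacaeb$ee  e
   11  eedffgafecacaeb$e  e
   12  eeedffgafecacaeb$  $
   13  fecacaeb$eeedffga  a
   14  ffgafecacaeb$eeed  d
   15  fgafecacaeb$eeedf  f
   16  gafecacaeb$eeedff  f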